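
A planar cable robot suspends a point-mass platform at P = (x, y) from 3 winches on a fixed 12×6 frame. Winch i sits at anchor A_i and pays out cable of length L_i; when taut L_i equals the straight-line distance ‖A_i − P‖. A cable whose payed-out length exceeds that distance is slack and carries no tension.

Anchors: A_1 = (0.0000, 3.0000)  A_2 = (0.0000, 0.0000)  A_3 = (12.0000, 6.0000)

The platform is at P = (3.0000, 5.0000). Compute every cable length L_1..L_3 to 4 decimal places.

(3.6056, 5.8310, 9.0554)

L_1: Δ = A_1−P = (-3.0000, -2.0000) → ‖Δ‖ = √13.0000 = 3.6056
L_2: Δ = A_2−P = (-3.0000, -5.0000) → ‖Δ‖ = √34.0000 = 5.8310
L_3: Δ = A_3−P = (9.0000, 1.0000) → ‖Δ‖ = √82.0000 = 9.0554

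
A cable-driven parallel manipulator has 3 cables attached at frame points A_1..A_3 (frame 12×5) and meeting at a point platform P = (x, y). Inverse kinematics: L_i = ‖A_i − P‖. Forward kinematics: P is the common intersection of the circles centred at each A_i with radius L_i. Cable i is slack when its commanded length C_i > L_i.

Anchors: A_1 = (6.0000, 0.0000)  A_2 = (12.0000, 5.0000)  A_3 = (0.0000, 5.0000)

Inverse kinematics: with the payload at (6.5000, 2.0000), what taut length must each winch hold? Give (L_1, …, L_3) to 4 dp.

(2.0616, 6.2650, 7.1589)

L_1 = √((6.0000−6.5000)² + (0.0000−2.0000)²) = 2.0616
L_2 = √((12.0000−6.5000)² + (5.0000−2.0000)²) = 6.2650
L_3 = √((0.0000−6.5000)² + (5.0000−2.0000)²) = 7.1589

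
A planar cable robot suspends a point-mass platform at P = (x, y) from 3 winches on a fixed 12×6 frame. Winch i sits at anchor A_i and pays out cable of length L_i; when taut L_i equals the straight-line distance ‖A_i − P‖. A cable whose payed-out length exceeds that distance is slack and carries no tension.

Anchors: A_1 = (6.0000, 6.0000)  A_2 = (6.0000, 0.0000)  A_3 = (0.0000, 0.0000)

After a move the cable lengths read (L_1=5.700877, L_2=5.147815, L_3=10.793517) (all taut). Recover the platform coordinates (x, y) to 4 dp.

each cable: (A_i−P)·(A_i−P) = L_i²; let k_i = ‖A_i‖²−L_i²
k_1 = 36.0000+36.0000−32.5000 = 39.5000
row 1: 0.0000x + 12.0000y = 30.0000  (k_2=9.5000)
row 2: 12.0000x + 12.0000y = 156.0000  (k_3=-116.5000)
Cramer on rows 1–2 → x = 10.5000, y = 2.5000

(10.5000, 2.5000)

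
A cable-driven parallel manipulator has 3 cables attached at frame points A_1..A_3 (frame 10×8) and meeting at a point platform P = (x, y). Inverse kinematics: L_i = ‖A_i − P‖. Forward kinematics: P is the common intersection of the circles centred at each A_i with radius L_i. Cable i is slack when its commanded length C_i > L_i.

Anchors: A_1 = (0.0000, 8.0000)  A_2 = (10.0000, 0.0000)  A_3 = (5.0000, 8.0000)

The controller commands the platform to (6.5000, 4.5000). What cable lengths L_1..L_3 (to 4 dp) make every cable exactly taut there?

(7.3824, 5.7009, 3.8079)

L_1 = √((0.0000−6.5000)² + (8.0000−4.5000)²) = 7.3824
L_2 = √((10.0000−6.5000)² + (0.0000−4.5000)²) = 5.7009
L_3 = √((5.0000−6.5000)² + (8.0000−4.5000)²) = 3.8079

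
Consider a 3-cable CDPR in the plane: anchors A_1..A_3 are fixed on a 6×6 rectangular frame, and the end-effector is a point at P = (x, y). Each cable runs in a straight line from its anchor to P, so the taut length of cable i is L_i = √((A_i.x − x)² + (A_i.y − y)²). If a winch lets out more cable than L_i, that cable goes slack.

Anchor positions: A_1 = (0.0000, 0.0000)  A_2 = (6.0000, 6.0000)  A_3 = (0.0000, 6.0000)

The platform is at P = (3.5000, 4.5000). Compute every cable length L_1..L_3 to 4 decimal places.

(5.7009, 2.9155, 3.8079)

L_1: Δ = A_1−P = (-3.5000, -4.5000) → ‖Δ‖ = √32.5000 = 5.7009
L_2: Δ = A_2−P = (2.5000, 1.5000) → ‖Δ‖ = √8.5000 = 2.9155
L_3: Δ = A_3−P = (-3.5000, 1.5000) → ‖Δ‖ = √14.5000 = 3.8079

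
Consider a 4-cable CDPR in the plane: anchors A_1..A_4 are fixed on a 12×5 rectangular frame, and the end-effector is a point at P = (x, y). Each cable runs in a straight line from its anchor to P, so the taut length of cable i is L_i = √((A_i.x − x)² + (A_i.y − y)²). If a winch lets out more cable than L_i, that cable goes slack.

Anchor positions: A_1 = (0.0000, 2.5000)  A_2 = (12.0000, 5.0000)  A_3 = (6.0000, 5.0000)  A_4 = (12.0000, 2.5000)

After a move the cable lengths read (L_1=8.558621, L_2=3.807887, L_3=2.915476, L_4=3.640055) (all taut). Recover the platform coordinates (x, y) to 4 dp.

(8.5000, 3.5000)

each cable: (A_i−P)·(A_i−P) = L_i²; let c_i = ‖A_i‖²−L_i²
c_1 = 0.0000+6.2500−73.2500 = -67.0000
row 1: -24.0000x − 5.0000y = -221.5000  (c_2=154.5000)
row 2: -12.0000x − 5.0000y = -119.5000  (c_3=52.5000)
row 3: -24.0000x + 0.0000y = -204.0000  (c_4=137.0000)
Cramer on rows 1–2 → x = 8.5000, y = 3.5000
check cable 4: ‖A_4−P‖² = 13.2500 ≈ L_4² = 13.2500 ✓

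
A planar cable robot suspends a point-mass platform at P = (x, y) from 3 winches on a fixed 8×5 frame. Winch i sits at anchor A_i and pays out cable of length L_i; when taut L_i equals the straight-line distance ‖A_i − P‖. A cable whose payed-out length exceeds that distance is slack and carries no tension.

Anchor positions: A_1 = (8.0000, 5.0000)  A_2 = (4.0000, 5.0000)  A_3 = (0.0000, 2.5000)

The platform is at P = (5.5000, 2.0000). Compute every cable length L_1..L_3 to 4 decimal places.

(3.9051, 3.3541, 5.5227)

L_1 = √((8.0000−5.5000)² + (5.0000−2.0000)²) = 3.9051
L_2 = √((4.0000−5.5000)² + (5.0000−2.0000)²) = 3.3541
L_3 = √((0.0000−5.5000)² + (2.5000−2.0000)²) = 5.5227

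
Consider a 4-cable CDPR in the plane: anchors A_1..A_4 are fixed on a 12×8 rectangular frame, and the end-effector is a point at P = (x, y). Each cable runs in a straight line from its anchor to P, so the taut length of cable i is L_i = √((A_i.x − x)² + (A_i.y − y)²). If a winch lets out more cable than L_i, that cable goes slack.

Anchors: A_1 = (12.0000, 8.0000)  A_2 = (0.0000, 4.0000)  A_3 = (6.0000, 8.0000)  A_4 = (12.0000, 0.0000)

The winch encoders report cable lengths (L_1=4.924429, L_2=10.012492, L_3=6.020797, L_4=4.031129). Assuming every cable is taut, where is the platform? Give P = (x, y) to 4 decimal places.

circle eqns → linear via eq_j − eq_1; set q_j = A_j·A_j − L_j²
q_1 = 144.0000+64.0000−24.2500 = 183.7500
24.0000·x + 8.0000·y = q_1−q_2 = 268.0000
12.0000·x + 0.0000·y = q_1−q_3 = 120.0000
0.0000·x + 16.0000·y = q_1−q_4 = 56.0000
solve first two rows → x=10.0000, y=3.5000
check cable 4: ‖A_4−P‖² = 16.2500 ≈ L_4² = 16.2500 ✓

(10.0000, 3.5000)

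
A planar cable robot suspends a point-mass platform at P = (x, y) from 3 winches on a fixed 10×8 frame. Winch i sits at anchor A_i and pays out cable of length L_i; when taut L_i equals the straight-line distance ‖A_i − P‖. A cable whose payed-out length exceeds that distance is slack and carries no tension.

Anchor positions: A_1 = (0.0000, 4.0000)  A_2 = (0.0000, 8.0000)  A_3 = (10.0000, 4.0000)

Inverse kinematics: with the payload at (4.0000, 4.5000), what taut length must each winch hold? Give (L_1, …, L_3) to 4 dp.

L_1 = √((0.0000−4.0000)² + (4.0000−4.5000)²) = 4.0311
L_2 = √((0.0000−4.0000)² + (8.0000−4.5000)²) = 5.3151
L_3 = √((10.0000−4.0000)² + (4.0000−4.5000)²) = 6.0208

(4.0311, 5.3151, 6.0208)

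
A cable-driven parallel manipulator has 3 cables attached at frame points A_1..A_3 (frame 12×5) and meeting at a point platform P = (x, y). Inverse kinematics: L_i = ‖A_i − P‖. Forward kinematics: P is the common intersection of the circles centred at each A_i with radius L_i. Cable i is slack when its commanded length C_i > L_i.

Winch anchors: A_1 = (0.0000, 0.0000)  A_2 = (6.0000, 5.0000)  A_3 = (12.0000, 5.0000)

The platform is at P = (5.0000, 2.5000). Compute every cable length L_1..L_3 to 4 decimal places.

L_1 = √((0.0000−5.0000)² + (0.0000−2.5000)²) = 5.5902
L_2 = √((6.0000−5.0000)² + (5.0000−2.5000)²) = 2.6926
L_3 = √((12.0000−5.0000)² + (5.0000−2.5000)²) = 7.4330

(5.5902, 2.6926, 7.4330)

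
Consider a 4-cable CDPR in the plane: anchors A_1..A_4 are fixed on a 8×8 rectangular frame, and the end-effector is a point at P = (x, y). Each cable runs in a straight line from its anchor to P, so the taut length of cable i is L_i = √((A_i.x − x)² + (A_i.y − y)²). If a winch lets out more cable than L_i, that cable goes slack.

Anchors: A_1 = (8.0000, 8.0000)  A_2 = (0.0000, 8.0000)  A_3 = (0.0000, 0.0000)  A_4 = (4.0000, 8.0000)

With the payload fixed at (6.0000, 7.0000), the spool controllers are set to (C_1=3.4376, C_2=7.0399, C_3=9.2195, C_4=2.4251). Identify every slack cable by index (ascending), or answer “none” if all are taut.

i=1: geometric 2.2361 vs commanded 3.4376 ⇒ slack
i=2: geometric 6.0828 vs commanded 7.0399 ⇒ slack
i=3: geometric 9.2195 vs commanded 9.2195 ⇒ taut
i=4: geometric 2.2361 vs commanded 2.4251 ⇒ slack

1, 2, 4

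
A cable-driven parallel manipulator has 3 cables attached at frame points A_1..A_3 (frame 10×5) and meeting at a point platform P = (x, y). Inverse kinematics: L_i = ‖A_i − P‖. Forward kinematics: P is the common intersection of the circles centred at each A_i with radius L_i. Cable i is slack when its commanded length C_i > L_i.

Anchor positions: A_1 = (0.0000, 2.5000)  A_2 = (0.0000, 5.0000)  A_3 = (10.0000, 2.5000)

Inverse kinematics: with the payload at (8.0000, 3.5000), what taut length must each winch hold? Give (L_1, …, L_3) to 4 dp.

L_1: Δ = A_1−P = (-8.0000, -1.0000) → ‖Δ‖ = √65.0000 = 8.0623
L_2: Δ = A_2−P = (-8.0000, 1.5000) → ‖Δ‖ = √66.2500 = 8.1394
L_3: Δ = A_3−P = (2.0000, -1.0000) → ‖Δ‖ = √5.0000 = 2.2361

(8.0623, 8.1394, 2.2361)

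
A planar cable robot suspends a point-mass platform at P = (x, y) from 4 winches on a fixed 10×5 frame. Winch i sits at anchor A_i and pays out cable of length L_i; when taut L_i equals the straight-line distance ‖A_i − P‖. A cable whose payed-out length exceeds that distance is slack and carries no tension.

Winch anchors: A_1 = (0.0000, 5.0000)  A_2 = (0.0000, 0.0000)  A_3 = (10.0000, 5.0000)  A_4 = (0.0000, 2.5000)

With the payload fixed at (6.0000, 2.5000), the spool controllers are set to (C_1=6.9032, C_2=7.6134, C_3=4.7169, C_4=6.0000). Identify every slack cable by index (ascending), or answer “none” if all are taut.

1, 2

i=1: geometric 6.5000 vs commanded 6.9032 ⇒ slack
i=2: geometric 6.5000 vs commanded 7.6134 ⇒ slack
i=3: geometric 4.7170 vs commanded 4.7169 ⇒ taut
i=4: geometric 6.0000 vs commanded 6.0000 ⇒ taut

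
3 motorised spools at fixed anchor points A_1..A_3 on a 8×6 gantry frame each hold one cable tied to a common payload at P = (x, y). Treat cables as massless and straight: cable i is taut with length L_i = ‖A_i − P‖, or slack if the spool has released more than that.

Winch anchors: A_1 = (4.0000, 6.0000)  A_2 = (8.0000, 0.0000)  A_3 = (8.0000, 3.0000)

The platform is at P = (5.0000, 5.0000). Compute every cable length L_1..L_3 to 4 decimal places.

L_1 = √((4.0000−5.0000)² + (6.0000−5.0000)²) = 1.4142
L_2 = √((8.0000−5.0000)² + (0.0000−5.0000)²) = 5.8310
L_3 = √((8.0000−5.0000)² + (3.0000−5.0000)²) = 3.6056

(1.4142, 5.8310, 3.6056)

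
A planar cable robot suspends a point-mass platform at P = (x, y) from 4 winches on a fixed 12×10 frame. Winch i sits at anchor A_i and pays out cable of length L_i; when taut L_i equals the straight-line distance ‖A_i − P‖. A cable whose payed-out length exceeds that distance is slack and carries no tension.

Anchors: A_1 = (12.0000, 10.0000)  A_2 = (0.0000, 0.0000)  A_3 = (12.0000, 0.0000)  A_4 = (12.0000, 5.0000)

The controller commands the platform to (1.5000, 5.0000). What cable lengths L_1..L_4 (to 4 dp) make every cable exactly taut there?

(11.6297, 5.2202, 11.6297, 10.5000)

L_1 = √((12.0000−1.5000)² + (10.0000−5.0000)²) = 11.6297
L_2 = √((0.0000−1.5000)² + (0.0000−5.0000)²) = 5.2202
L_3 = √((12.0000−1.5000)² + (0.0000−5.0000)²) = 11.6297
L_4 = √((12.0000−1.5000)² + (5.0000−5.0000)²) = 10.5000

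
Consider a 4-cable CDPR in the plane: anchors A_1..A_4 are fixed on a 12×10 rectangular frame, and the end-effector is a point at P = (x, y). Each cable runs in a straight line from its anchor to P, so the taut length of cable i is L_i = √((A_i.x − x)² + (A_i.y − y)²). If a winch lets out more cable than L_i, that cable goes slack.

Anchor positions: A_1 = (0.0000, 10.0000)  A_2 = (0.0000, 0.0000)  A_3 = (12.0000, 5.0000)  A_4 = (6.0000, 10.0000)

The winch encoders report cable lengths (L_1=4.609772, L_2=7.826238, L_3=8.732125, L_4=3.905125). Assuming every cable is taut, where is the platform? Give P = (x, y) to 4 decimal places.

each cable: (A_i−P)·(A_i−P) = L_i²; let q_i = ‖A_i‖²−L_i²
q_1 = 0.0000+100.0000−21.2500 = 78.7500
row 1: 0.0000x + 20.0000y = 140.0000  (q_2=-61.2500)
row 2: -24.0000x + 10.0000y = -14.0000  (q_3=92.7500)
row 3: -12.0000x + 0.0000y = -42.0000  (q_4=120.7500)
Cramer on rows 1–2 → x = 3.5000, y = 7.0000
check cable 4: ‖A_4−P‖² = 15.2500 ≈ L_4² = 15.2500 ✓

(3.5000, 7.0000)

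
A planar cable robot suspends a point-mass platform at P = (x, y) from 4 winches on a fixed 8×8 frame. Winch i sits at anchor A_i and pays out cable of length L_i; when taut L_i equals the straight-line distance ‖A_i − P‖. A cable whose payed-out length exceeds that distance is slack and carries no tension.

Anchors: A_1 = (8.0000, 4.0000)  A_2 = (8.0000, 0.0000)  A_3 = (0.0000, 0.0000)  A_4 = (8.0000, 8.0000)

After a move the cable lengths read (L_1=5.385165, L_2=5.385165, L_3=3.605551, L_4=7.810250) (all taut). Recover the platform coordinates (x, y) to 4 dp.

circle eqns → linear via eq_j − eq_1; set c_j = A_j·A_j − L_j²
c_1 = 64.0000+16.0000−29.0000 = 51.0000
0.0000·x + 8.0000·y = c_1−c_2 = 16.0000
16.0000·x + 8.0000·y = c_1−c_3 = 64.0000
0.0000·x − 8.0000·y = c_1−c_4 = -16.0000
solve first two rows → x=3.0000, y=2.0000
check cable 4: ‖A_4−P‖² = 61.0000 ≈ L_4² = 61.0000 ✓

(3.0000, 2.0000)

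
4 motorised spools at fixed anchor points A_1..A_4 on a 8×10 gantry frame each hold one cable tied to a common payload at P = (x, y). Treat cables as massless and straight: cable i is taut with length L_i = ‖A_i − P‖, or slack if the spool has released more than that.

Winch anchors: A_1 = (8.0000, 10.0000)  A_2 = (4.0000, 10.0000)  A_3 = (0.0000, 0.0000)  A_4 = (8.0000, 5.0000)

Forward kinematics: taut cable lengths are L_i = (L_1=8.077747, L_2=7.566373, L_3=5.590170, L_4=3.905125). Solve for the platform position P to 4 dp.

(5.0000, 2.5000)

expand ‖A_i−P‖²=L_i² and subtract eq 1 (q_i ≔ ‖A_i‖²−L_i²)
q_1 = 64.0000+100.0000−65.2500 = 98.7500
eq1−eq2 → [8.0000  0.0000]·P = 40.0000
eq1−eq3 → [16.0000  20.0000]·P = 130.0000
eq1−eq4 → [0.0000  10.0000]·P = 25.0000
2×2 solve → P = (5.0000, 2.5000)
check cable 4: ‖A_4−P‖² = 15.2500 ≈ L_4² = 15.2500 ✓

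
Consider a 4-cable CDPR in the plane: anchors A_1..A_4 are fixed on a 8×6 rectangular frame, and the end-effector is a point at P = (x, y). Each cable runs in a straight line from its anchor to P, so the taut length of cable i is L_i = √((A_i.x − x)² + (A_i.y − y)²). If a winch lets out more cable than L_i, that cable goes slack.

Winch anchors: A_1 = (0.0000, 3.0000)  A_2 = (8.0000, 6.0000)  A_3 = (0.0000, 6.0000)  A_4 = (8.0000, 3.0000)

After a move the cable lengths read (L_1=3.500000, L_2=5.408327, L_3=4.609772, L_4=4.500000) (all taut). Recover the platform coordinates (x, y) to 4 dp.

(3.5000, 3.0000)

expand ‖A_i−P‖²=L_i² and subtract eq 1 (k_i ≔ ‖A_i‖²−L_i²)
k_1 = 0.0000+9.0000−12.2500 = -3.2500
eq1−eq2 → [-16.0000  -6.0000]·P = -74.0000
eq1−eq3 → [0.0000  -6.0000]·P = -18.0000
eq1−eq4 → [-16.0000  0.0000]·P = -56.0000
2×2 solve → P = (3.5000, 3.0000)
check cable 4: ‖A_4−P‖² = 20.2500 ≈ L_4² = 20.2500 ✓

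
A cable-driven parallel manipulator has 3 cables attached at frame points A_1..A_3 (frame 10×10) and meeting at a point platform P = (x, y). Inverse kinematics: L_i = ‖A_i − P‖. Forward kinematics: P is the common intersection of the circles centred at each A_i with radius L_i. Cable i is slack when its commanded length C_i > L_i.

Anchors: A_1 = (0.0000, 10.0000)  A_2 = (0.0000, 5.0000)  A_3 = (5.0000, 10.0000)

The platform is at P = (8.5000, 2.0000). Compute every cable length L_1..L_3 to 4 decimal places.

L_1: Δ = A_1−P = (-8.5000, 8.0000) → ‖Δ‖ = √136.2500 = 11.6726
L_2: Δ = A_2−P = (-8.5000, 3.0000) → ‖Δ‖ = √81.2500 = 9.0139
L_3: Δ = A_3−P = (-3.5000, 8.0000) → ‖Δ‖ = √76.2500 = 8.7321

(11.6726, 9.0139, 8.7321)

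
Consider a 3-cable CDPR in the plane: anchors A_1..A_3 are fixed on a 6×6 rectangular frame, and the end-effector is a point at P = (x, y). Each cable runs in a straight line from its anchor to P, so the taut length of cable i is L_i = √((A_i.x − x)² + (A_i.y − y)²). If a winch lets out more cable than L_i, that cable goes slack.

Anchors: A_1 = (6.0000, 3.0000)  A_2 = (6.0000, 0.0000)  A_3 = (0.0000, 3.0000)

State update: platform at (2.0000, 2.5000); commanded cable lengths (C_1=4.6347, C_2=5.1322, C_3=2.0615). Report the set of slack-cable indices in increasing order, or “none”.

1, 2

cable 1: L_1 = ‖A_1−P‖ = 4.0311;  C_1 = 4.6347 → slack
cable 2: L_2 = ‖A_2−P‖ = 4.7170;  C_2 = 5.1322 → slack
cable 3: L_3 = ‖A_3−P‖ = 2.0616;  C_3 = 2.0615 → taut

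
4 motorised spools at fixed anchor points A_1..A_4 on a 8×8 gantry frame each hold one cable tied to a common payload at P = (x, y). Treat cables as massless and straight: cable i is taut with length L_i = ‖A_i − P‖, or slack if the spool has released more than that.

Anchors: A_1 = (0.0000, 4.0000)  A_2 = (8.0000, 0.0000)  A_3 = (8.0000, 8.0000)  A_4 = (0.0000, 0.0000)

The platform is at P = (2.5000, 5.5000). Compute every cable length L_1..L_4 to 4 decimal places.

(2.9155, 7.7782, 6.0415, 6.0415)

cable 1: Δx=-2.5000, Δy=-1.5000; L_1 = √(Δx²+Δy²) = 2.9155
cable 2: Δx=5.5000, Δy=-5.5000; L_2 = √(Δx²+Δy²) = 7.7782
cable 3: Δx=5.5000, Δy=2.5000; L_3 = √(Δx²+Δy²) = 6.0415
cable 4: Δx=-2.5000, Δy=-5.5000; L_4 = √(Δx²+Δy²) = 6.0415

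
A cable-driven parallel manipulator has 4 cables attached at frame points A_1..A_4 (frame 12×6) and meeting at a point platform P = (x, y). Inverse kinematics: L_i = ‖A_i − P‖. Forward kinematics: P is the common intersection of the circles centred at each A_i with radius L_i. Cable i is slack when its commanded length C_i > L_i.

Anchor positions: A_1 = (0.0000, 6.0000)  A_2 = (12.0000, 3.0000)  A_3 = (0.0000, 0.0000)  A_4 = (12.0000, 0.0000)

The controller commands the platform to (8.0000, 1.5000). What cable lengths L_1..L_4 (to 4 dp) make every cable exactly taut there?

(9.1788, 4.2720, 8.1394, 4.2720)

L_1 = √((0.0000−8.0000)² + (6.0000−1.5000)²) = 9.1788
L_2 = √((12.0000−8.0000)² + (3.0000−1.5000)²) = 4.2720
L_3 = √((0.0000−8.0000)² + (0.0000−1.5000)²) = 8.1394
L_4 = √((12.0000−8.0000)² + (0.0000−1.5000)²) = 4.2720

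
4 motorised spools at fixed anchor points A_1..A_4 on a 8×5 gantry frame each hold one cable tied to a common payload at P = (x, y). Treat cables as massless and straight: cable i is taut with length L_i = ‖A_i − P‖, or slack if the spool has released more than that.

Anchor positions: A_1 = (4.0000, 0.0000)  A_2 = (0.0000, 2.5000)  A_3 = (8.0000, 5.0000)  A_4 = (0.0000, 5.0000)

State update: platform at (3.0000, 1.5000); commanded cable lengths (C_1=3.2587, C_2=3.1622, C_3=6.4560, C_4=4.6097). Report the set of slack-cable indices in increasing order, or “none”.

cable 1: L_1 = ‖A_1−P‖ = 1.8028;  C_1 = 3.2587 → slack
cable 2: L_2 = ‖A_2−P‖ = 3.1623;  C_2 = 3.1622 → taut
cable 3: L_3 = ‖A_3−P‖ = 6.1033;  C_3 = 6.4560 → slack
cable 4: L_4 = ‖A_4−P‖ = 4.6098;  C_4 = 4.6097 → taut

1, 3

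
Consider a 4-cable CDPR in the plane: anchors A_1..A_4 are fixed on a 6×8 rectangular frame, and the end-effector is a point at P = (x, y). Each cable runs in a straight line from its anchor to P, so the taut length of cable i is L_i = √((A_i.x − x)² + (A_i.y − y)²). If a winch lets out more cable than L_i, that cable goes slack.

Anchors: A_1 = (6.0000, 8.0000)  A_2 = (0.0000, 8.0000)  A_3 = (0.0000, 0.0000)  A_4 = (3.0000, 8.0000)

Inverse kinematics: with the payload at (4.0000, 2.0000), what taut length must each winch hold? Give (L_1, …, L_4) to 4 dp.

L_1: Δ = A_1−P = (2.0000, 6.0000) → ‖Δ‖ = √40.0000 = 6.3246
L_2: Δ = A_2−P = (-4.0000, 6.0000) → ‖Δ‖ = √52.0000 = 7.2111
L_3: Δ = A_3−P = (-4.0000, -2.0000) → ‖Δ‖ = √20.0000 = 4.4721
L_4: Δ = A_4−P = (-1.0000, 6.0000) → ‖Δ‖ = √37.0000 = 6.0828

(6.3246, 7.2111, 4.4721, 6.0828)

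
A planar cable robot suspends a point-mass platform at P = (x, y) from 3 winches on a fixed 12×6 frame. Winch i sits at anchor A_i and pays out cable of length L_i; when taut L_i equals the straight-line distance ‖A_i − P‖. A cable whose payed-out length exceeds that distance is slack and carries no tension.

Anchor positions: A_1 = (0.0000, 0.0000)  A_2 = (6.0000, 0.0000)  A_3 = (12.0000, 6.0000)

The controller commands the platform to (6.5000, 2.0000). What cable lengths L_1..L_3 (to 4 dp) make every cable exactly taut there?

L_1: Δ = A_1−P = (-6.5000, -2.0000) → ‖Δ‖ = √46.2500 = 6.8007
L_2: Δ = A_2−P = (-0.5000, -2.0000) → ‖Δ‖ = √4.2500 = 2.0616
L_3: Δ = A_3−P = (5.5000, 4.0000) → ‖Δ‖ = √46.2500 = 6.8007

(6.8007, 2.0616, 6.8007)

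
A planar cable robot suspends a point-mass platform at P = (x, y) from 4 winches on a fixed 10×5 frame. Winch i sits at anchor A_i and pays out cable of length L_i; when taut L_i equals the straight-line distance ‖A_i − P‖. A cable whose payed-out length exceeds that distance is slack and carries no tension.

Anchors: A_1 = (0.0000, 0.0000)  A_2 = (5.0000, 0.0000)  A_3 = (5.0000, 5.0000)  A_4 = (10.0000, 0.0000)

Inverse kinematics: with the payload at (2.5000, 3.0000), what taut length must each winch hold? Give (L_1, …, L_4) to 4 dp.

(3.9051, 3.9051, 3.2016, 8.0777)

L_1 = √((0.0000−2.5000)² + (0.0000−3.0000)²) = 3.9051
L_2 = √((5.0000−2.5000)² + (0.0000−3.0000)²) = 3.9051
L_3 = √((5.0000−2.5000)² + (5.0000−3.0000)²) = 3.2016
L_4 = √((10.0000−2.5000)² + (0.0000−3.0000)²) = 8.0777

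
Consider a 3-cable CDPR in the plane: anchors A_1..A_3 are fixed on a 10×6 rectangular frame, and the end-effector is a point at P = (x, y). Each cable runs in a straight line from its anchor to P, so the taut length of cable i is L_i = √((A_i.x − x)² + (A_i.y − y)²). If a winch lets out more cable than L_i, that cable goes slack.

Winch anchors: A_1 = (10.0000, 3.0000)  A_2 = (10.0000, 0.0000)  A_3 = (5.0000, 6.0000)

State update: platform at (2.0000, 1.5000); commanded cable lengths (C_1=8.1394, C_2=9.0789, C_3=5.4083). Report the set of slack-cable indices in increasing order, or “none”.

cable 1: √((8.0000)²+(1.5000)²)=8.1394, C_1=8.1394: taut
cable 2: √((8.0000)²+(-1.5000)²)=8.1394, C_2=9.0789: slack
cable 3: √((3.0000)²+(4.5000)²)=5.4083, C_3=5.4083: taut

2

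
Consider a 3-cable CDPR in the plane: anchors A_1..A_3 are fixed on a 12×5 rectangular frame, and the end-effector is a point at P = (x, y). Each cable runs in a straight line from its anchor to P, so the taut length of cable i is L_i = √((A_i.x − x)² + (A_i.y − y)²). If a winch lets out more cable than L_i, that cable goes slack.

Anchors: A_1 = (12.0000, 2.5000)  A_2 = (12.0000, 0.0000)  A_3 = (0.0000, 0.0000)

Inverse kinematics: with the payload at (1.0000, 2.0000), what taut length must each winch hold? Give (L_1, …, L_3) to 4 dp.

(11.0114, 11.1803, 2.2361)

cable 1: Δx=11.0000, Δy=0.5000; L_1 = √(Δx²+Δy²) = 11.0114
cable 2: Δx=11.0000, Δy=-2.0000; L_2 = √(Δx²+Δy²) = 11.1803
cable 3: Δx=-1.0000, Δy=-2.0000; L_3 = √(Δx²+Δy²) = 2.2361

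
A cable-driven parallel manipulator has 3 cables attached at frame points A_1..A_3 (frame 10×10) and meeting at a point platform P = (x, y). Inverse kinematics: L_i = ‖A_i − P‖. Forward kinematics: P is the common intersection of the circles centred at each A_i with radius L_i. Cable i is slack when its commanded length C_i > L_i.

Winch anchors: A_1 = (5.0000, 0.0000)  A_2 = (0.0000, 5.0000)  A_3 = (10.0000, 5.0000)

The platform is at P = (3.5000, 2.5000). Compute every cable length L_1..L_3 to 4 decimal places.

(2.9155, 4.3012, 6.9642)

cable 1: Δx=1.5000, Δy=-2.5000; L_1 = √(Δx²+Δy²) = 2.9155
cable 2: Δx=-3.5000, Δy=2.5000; L_2 = √(Δx²+Δy²) = 4.3012
cable 3: Δx=6.5000, Δy=2.5000; L_3 = √(Δx²+Δy²) = 6.9642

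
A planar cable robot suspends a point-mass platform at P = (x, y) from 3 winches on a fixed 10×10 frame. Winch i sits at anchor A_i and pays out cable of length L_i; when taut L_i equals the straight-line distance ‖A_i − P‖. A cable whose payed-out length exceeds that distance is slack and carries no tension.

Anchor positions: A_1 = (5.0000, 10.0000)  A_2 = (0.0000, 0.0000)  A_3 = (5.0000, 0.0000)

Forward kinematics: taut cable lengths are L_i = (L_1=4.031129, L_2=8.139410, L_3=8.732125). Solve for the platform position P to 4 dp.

each cable: (A_i−P)·(A_i−P) = L_i²; let c_i = ‖A_i‖²−L_i²
c_1 = 25.0000+100.0000−16.2500 = 108.7500
row 1: 10.0000x + 20.0000y = 175.0000  (c_2=-66.2500)
row 2: 0.0000x + 20.0000y = 160.0000  (c_3=-51.2500)
Cramer on rows 1–2 → x = 1.5000, y = 8.0000

(1.5000, 8.0000)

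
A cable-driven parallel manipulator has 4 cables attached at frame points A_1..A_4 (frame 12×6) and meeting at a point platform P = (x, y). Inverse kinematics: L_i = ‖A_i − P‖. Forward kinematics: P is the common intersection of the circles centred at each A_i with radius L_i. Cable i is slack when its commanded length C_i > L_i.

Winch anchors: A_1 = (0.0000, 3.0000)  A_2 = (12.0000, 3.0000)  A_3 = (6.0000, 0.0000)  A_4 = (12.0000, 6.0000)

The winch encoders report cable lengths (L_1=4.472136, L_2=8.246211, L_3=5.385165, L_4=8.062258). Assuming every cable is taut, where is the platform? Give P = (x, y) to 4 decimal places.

(4.0000, 5.0000)

circle eqns → linear via eq_j − eq_1; set k_j = A_j·A_j − L_j²
k_1 = 0.0000+9.0000−20.0000 = -11.0000
-24.0000·x + 0.0000·y = k_1−k_2 = -96.0000
-12.0000·x + 6.0000·y = k_1−k_3 = -18.0000
-24.0000·x − 6.0000·y = k_1−k_4 = -126.0000
solve first two rows → x=4.0000, y=5.0000
check cable 4: ‖A_4−P‖² = 65.0000 ≈ L_4² = 65.0000 ✓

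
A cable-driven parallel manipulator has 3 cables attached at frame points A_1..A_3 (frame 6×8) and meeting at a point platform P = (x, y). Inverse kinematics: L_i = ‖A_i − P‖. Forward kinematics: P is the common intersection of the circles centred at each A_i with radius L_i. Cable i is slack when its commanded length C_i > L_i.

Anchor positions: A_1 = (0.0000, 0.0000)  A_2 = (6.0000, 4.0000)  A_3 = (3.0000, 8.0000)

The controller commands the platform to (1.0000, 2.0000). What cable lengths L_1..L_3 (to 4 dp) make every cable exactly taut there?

(2.2361, 5.3852, 6.3246)

L_1: Δ = A_1−P = (-1.0000, -2.0000) → ‖Δ‖ = √5.0000 = 2.2361
L_2: Δ = A_2−P = (5.0000, 2.0000) → ‖Δ‖ = √29.0000 = 5.3852
L_3: Δ = A_3−P = (2.0000, 6.0000) → ‖Δ‖ = √40.0000 = 6.3246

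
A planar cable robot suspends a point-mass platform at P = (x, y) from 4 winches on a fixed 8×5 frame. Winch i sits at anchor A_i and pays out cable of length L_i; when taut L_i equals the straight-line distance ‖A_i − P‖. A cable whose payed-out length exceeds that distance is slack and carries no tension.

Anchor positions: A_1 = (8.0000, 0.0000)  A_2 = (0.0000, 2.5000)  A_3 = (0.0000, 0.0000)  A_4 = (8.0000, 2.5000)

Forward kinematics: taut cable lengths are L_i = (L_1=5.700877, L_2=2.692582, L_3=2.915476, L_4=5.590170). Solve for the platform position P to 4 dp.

(2.5000, 1.5000)

circle eqns → linear via eq_j − eq_1; set c_j = A_j·A_j − L_j²
c_1 = 64.0000+0.0000−32.5000 = 31.5000
16.0000·x − 5.0000·y = c_1−c_2 = 32.5000
16.0000·x + 0.0000·y = c_1−c_3 = 40.0000
0.0000·x − 5.0000·y = c_1−c_4 = -7.5000
solve first two rows → x=2.5000, y=1.5000
check cable 4: ‖A_4−P‖² = 31.2500 ≈ L_4² = 31.2500 ✓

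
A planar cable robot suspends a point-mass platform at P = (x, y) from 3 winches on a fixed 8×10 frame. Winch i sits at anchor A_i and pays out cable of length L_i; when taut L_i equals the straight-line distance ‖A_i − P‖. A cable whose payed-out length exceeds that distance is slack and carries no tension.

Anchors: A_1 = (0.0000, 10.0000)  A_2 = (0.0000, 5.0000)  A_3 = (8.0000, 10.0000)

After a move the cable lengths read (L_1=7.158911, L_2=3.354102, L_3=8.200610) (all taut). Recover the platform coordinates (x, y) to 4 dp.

each cable: (A_i−P)·(A_i−P) = L_i²; let k_i = ‖A_i‖²−L_i²
k_1 = 0.0000+100.0000−51.2500 = 48.7500
row 1: 0.0000x + 10.0000y = 35.0000  (k_2=13.7500)
row 2: -16.0000x + 0.0000y = -48.0000  (k_3=96.7500)
Cramer on rows 1–2 → x = 3.0000, y = 3.5000

(3.0000, 3.5000)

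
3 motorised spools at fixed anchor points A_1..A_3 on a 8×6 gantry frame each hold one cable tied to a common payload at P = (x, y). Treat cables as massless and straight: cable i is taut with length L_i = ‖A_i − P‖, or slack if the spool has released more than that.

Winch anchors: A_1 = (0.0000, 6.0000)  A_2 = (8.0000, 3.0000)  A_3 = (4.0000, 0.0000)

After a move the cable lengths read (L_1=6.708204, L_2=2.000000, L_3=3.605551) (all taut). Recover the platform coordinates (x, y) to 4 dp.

each cable: (A_i−P)·(A_i−P) = L_i²; let k_i = ‖A_i‖²−L_i²
k_1 = 0.0000+36.0000−45.0000 = -9.0000
row 1: -16.0000x + 6.0000y = -78.0000  (k_2=69.0000)
row 2: -8.0000x + 12.0000y = -12.0000  (k_3=3.0000)
Cramer on rows 1–2 → x = 6.0000, y = 3.0000

(6.0000, 3.0000)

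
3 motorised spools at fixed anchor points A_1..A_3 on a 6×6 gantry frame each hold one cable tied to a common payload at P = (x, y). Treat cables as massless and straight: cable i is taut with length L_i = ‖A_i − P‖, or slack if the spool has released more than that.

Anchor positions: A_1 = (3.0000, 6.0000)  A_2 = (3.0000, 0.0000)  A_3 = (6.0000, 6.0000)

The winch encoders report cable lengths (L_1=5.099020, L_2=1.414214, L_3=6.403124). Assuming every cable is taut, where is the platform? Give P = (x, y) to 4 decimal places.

(2.0000, 1.0000)

circle eqns → linear via eq_j − eq_1; set c_j = A_j·A_j − L_j²
c_1 = 9.0000+36.0000−26.0000 = 19.0000
0.0000·x + 12.0000·y = c_1−c_2 = 12.0000
-6.0000·x + 0.0000·y = c_1−c_3 = -12.0000
solve first two rows → x=2.0000, y=1.0000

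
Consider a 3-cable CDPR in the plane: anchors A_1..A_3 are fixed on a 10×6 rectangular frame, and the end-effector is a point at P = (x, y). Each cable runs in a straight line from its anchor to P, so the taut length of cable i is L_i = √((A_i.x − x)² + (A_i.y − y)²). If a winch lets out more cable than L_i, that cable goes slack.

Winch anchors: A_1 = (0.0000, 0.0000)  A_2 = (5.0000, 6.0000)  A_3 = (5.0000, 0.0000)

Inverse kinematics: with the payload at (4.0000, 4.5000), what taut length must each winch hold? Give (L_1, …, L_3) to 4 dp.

(6.0208, 1.8028, 4.6098)

cable 1: Δx=-4.0000, Δy=-4.5000; L_1 = √(Δx²+Δy²) = 6.0208
cable 2: Δx=1.0000, Δy=1.5000; L_2 = √(Δx²+Δy²) = 1.8028
cable 3: Δx=1.0000, Δy=-4.5000; L_3 = √(Δx²+Δy²) = 4.6098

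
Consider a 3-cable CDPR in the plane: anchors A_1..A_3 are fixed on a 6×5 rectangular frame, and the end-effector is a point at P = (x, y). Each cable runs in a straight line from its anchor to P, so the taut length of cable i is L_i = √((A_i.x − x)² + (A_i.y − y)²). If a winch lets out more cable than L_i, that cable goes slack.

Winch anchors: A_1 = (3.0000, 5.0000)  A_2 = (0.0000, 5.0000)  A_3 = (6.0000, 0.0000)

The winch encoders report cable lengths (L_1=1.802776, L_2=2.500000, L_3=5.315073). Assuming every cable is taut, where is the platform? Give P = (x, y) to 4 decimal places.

(2.0000, 3.5000)

expand ‖A_i−P‖²=L_i² and subtract eq 1 (q_i ≔ ‖A_i‖²−L_i²)
q_1 = 9.0000+25.0000−3.2500 = 30.7500
eq1−eq2 → [6.0000  0.0000]·P = 12.0000
eq1−eq3 → [-6.0000  10.0000]·P = 23.0000
2×2 solve → P = (2.0000, 3.5000)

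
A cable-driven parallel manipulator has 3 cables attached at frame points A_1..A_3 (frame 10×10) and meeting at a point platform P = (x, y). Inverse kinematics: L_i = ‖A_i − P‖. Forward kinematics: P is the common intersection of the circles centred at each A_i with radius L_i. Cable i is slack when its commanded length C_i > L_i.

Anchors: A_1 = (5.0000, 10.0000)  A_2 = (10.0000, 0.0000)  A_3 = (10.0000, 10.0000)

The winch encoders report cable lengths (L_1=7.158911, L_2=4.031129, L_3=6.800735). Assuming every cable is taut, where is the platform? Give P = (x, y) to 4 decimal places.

circle eqns → linear via eq_j − eq_1; set k_j = A_j·A_j − L_j²
k_1 = 25.0000+100.0000−51.2500 = 73.7500
-10.0000·x + 20.0000·y = k_1−k_2 = -10.0000
-10.0000·x + 0.0000·y = k_1−k_3 = -80.0000
solve first two rows → x=8.0000, y=3.5000

(8.0000, 3.5000)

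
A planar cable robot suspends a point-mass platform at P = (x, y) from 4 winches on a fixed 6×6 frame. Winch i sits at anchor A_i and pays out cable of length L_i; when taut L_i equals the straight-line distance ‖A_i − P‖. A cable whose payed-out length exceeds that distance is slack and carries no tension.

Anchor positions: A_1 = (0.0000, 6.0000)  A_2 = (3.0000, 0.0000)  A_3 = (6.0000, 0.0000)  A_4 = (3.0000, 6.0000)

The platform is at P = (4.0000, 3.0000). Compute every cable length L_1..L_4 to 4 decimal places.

(5.0000, 3.1623, 3.6056, 3.1623)

cable 1: Δx=-4.0000, Δy=3.0000; L_1 = √(Δx²+Δy²) = 5.0000
cable 2: Δx=-1.0000, Δy=-3.0000; L_2 = √(Δx²+Δy²) = 3.1623
cable 3: Δx=2.0000, Δy=-3.0000; L_3 = √(Δx²+Δy²) = 3.6056
cable 4: Δx=-1.0000, Δy=3.0000; L_4 = √(Δx²+Δy²) = 3.1623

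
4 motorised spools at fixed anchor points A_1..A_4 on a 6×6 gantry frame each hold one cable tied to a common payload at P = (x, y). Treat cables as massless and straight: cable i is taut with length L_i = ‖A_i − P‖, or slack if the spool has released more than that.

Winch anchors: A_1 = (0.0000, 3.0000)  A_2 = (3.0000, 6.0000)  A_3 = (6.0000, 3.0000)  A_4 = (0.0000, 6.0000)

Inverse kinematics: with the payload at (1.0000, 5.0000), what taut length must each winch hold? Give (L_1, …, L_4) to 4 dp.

(2.2361, 2.2361, 5.3852, 1.4142)

L_1 = √((0.0000−1.0000)² + (3.0000−5.0000)²) = 2.2361
L_2 = √((3.0000−1.0000)² + (6.0000−5.0000)²) = 2.2361
L_3 = √((6.0000−1.0000)² + (3.0000−5.0000)²) = 5.3852
L_4 = √((0.0000−1.0000)² + (6.0000−5.0000)²) = 1.4142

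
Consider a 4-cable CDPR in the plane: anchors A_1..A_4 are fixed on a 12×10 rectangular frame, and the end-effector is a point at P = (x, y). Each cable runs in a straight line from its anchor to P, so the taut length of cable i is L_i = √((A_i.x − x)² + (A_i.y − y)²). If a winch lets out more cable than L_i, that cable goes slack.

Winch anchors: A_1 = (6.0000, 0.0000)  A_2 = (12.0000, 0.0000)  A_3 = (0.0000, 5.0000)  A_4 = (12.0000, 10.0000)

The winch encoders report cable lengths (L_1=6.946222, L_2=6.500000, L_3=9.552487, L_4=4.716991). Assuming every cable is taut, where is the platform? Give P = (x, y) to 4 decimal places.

expand ‖A_i−P‖²=L_i² and subtract eq 1 (c_i ≔ ‖A_i‖²−L_i²)
c_1 = 36.0000+0.0000−48.2500 = -12.2500
eq1−eq2 → [-12.0000  0.0000]·P = -114.0000
eq1−eq3 → [12.0000  -10.0000]·P = 54.0000
eq1−eq4 → [-12.0000  -20.0000]·P = -234.0000
2×2 solve → P = (9.5000, 6.0000)
check cable 4: ‖A_4−P‖² = 22.2500 ≈ L_4² = 22.2500 ✓

(9.5000, 6.0000)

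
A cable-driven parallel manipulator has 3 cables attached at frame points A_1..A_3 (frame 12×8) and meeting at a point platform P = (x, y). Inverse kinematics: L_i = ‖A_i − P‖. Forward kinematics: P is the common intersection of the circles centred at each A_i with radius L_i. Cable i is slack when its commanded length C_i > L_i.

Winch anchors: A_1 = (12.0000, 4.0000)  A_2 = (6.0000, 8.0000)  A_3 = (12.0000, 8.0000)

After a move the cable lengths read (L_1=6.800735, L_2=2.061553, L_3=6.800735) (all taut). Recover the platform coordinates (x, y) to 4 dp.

(5.5000, 6.0000)

expand ‖A_i−P‖²=L_i² and subtract eq 1 (q_i ≔ ‖A_i‖²−L_i²)
q_1 = 144.0000+16.0000−46.2500 = 113.7500
eq1−eq2 → [12.0000  -8.0000]·P = 18.0000
eq1−eq3 → [0.0000  -8.0000]·P = -48.0000
2×2 solve → P = (5.5000, 6.0000)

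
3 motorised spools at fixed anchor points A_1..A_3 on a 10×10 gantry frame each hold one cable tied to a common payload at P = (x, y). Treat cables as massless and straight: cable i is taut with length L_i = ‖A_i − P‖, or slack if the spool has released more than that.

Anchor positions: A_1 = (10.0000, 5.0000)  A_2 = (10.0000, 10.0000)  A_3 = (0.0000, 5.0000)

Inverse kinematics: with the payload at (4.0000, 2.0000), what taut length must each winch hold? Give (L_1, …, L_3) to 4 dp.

L_1 = √((10.0000−4.0000)² + (5.0000−2.0000)²) = 6.7082
L_2 = √((10.0000−4.0000)² + (10.0000−2.0000)²) = 10.0000
L_3 = √((0.0000−4.0000)² + (5.0000−2.0000)²) = 5.0000

(6.7082, 10.0000, 5.0000)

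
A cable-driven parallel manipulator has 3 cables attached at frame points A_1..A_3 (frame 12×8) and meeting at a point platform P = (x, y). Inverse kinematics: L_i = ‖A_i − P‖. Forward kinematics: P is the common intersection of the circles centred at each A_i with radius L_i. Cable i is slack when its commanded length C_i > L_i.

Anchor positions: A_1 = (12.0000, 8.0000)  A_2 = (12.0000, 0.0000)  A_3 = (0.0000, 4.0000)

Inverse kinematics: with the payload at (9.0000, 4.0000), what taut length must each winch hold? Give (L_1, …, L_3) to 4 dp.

(5.0000, 5.0000, 9.0000)

cable 1: Δx=3.0000, Δy=4.0000; L_1 = √(Δx²+Δy²) = 5.0000
cable 2: Δx=3.0000, Δy=-4.0000; L_2 = √(Δx²+Δy²) = 5.0000
cable 3: Δx=-9.0000, Δy=0.0000; L_3 = √(Δx²+Δy²) = 9.0000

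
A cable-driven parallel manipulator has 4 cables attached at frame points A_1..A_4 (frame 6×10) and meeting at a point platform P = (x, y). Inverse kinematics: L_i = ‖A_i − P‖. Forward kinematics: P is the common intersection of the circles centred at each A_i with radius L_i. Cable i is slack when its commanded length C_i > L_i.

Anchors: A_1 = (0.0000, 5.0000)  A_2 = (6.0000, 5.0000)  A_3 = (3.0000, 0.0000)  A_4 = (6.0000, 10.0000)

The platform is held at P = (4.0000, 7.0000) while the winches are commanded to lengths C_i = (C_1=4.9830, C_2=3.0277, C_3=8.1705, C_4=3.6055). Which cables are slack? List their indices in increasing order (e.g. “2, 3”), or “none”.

1, 2, 3

cable 1: √((-4.0000)²+(-2.0000)²)=4.4721, C_1=4.9830: slack
cable 2: √((2.0000)²+(-2.0000)²)=2.8284, C_2=3.0277: slack
cable 3: √((-1.0000)²+(-7.0000)²)=7.0711, C_3=8.1705: slack
cable 4: √((2.0000)²+(3.0000)²)=3.6056, C_4=3.6055: taut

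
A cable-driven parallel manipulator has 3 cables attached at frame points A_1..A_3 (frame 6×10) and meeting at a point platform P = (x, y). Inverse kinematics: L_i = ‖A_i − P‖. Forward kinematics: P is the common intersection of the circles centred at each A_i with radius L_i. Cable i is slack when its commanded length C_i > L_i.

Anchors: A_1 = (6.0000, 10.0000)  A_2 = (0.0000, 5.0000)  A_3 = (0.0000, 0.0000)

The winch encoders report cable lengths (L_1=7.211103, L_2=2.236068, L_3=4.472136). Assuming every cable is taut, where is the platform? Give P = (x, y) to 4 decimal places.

circle eqns → linear via eq_j − eq_1; set c_j = A_j·A_j − L_j²
c_1 = 36.0000+100.0000−52.0000 = 84.0000
12.0000·x + 10.0000·y = c_1−c_2 = 64.0000
12.0000·x + 20.0000·y = c_1−c_3 = 104.0000
solve first two rows → x=2.0000, y=4.0000

(2.0000, 4.0000)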